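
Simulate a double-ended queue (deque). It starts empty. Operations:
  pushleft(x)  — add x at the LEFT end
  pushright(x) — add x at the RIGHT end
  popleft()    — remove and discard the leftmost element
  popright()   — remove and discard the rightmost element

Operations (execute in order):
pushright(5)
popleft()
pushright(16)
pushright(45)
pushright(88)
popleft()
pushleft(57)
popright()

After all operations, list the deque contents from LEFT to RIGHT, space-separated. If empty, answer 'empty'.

Answer: 57 45

Derivation:
pushright(5): [5]
popleft(): []
pushright(16): [16]
pushright(45): [16, 45]
pushright(88): [16, 45, 88]
popleft(): [45, 88]
pushleft(57): [57, 45, 88]
popright(): [57, 45]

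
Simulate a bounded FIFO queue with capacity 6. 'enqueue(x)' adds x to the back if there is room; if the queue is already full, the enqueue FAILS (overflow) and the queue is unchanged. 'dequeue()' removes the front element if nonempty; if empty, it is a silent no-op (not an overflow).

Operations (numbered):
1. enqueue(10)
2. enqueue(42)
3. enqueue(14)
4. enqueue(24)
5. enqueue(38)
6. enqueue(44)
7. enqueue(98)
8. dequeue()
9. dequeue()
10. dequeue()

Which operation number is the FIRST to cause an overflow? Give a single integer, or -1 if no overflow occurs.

Answer: 7

Derivation:
1. enqueue(10): size=1
2. enqueue(42): size=2
3. enqueue(14): size=3
4. enqueue(24): size=4
5. enqueue(38): size=5
6. enqueue(44): size=6
7. enqueue(98): size=6=cap → OVERFLOW (fail)
8. dequeue(): size=5
9. dequeue(): size=4
10. dequeue(): size=3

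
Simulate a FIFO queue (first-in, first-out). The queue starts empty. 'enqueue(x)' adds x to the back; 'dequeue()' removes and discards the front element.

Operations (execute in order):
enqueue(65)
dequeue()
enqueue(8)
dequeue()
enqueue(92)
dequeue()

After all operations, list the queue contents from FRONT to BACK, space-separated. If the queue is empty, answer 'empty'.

enqueue(65): [65]
dequeue(): []
enqueue(8): [8]
dequeue(): []
enqueue(92): [92]
dequeue(): []

Answer: empty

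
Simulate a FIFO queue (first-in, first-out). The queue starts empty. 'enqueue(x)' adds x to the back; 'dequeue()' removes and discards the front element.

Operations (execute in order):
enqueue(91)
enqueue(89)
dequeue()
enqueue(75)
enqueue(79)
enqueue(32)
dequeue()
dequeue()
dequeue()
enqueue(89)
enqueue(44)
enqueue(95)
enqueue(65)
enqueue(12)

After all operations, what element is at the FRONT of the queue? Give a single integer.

enqueue(91): queue = [91]
enqueue(89): queue = [91, 89]
dequeue(): queue = [89]
enqueue(75): queue = [89, 75]
enqueue(79): queue = [89, 75, 79]
enqueue(32): queue = [89, 75, 79, 32]
dequeue(): queue = [75, 79, 32]
dequeue(): queue = [79, 32]
dequeue(): queue = [32]
enqueue(89): queue = [32, 89]
enqueue(44): queue = [32, 89, 44]
enqueue(95): queue = [32, 89, 44, 95]
enqueue(65): queue = [32, 89, 44, 95, 65]
enqueue(12): queue = [32, 89, 44, 95, 65, 12]

Answer: 32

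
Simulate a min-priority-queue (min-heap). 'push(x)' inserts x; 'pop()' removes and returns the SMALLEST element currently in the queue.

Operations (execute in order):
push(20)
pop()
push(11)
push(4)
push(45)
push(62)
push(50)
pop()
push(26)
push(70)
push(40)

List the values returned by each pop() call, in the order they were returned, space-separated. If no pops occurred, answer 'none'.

push(20): heap contents = [20]
pop() → 20: heap contents = []
push(11): heap contents = [11]
push(4): heap contents = [4, 11]
push(45): heap contents = [4, 11, 45]
push(62): heap contents = [4, 11, 45, 62]
push(50): heap contents = [4, 11, 45, 50, 62]
pop() → 4: heap contents = [11, 45, 50, 62]
push(26): heap contents = [11, 26, 45, 50, 62]
push(70): heap contents = [11, 26, 45, 50, 62, 70]
push(40): heap contents = [11, 26, 40, 45, 50, 62, 70]

Answer: 20 4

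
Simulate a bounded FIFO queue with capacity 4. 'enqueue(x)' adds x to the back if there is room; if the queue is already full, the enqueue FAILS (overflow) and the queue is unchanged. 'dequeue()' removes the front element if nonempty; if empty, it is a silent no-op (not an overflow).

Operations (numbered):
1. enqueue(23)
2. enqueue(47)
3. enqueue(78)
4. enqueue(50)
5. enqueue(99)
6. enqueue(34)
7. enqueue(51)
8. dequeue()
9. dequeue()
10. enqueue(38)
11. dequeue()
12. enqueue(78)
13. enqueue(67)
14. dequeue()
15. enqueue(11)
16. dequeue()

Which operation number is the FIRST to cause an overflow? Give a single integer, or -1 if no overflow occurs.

Answer: 5

Derivation:
1. enqueue(23): size=1
2. enqueue(47): size=2
3. enqueue(78): size=3
4. enqueue(50): size=4
5. enqueue(99): size=4=cap → OVERFLOW (fail)
6. enqueue(34): size=4=cap → OVERFLOW (fail)
7. enqueue(51): size=4=cap → OVERFLOW (fail)
8. dequeue(): size=3
9. dequeue(): size=2
10. enqueue(38): size=3
11. dequeue(): size=2
12. enqueue(78): size=3
13. enqueue(67): size=4
14. dequeue(): size=3
15. enqueue(11): size=4
16. dequeue(): size=3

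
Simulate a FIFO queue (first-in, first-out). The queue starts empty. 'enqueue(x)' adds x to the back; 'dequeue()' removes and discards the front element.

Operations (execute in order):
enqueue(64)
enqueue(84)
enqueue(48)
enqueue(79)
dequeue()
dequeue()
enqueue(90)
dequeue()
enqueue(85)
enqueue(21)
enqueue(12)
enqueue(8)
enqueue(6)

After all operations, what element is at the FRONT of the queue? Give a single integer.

enqueue(64): queue = [64]
enqueue(84): queue = [64, 84]
enqueue(48): queue = [64, 84, 48]
enqueue(79): queue = [64, 84, 48, 79]
dequeue(): queue = [84, 48, 79]
dequeue(): queue = [48, 79]
enqueue(90): queue = [48, 79, 90]
dequeue(): queue = [79, 90]
enqueue(85): queue = [79, 90, 85]
enqueue(21): queue = [79, 90, 85, 21]
enqueue(12): queue = [79, 90, 85, 21, 12]
enqueue(8): queue = [79, 90, 85, 21, 12, 8]
enqueue(6): queue = [79, 90, 85, 21, 12, 8, 6]

Answer: 79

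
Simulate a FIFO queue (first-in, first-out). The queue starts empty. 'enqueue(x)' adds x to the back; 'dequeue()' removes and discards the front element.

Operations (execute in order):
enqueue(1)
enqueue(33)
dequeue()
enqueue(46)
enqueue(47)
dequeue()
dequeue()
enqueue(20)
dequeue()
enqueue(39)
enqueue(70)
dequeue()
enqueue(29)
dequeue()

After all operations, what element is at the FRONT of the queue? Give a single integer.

enqueue(1): queue = [1]
enqueue(33): queue = [1, 33]
dequeue(): queue = [33]
enqueue(46): queue = [33, 46]
enqueue(47): queue = [33, 46, 47]
dequeue(): queue = [46, 47]
dequeue(): queue = [47]
enqueue(20): queue = [47, 20]
dequeue(): queue = [20]
enqueue(39): queue = [20, 39]
enqueue(70): queue = [20, 39, 70]
dequeue(): queue = [39, 70]
enqueue(29): queue = [39, 70, 29]
dequeue(): queue = [70, 29]

Answer: 70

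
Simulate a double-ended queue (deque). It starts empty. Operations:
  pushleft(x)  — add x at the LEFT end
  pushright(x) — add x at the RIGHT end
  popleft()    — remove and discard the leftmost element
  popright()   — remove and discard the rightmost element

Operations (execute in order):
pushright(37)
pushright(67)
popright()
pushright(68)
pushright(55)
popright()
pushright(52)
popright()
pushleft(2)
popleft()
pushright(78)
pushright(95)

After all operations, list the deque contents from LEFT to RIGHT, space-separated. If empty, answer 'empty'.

pushright(37): [37]
pushright(67): [37, 67]
popright(): [37]
pushright(68): [37, 68]
pushright(55): [37, 68, 55]
popright(): [37, 68]
pushright(52): [37, 68, 52]
popright(): [37, 68]
pushleft(2): [2, 37, 68]
popleft(): [37, 68]
pushright(78): [37, 68, 78]
pushright(95): [37, 68, 78, 95]

Answer: 37 68 78 95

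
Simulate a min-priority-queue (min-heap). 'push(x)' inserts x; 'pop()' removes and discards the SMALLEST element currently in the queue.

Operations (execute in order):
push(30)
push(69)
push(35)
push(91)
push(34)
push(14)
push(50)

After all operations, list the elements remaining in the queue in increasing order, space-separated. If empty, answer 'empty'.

push(30): heap contents = [30]
push(69): heap contents = [30, 69]
push(35): heap contents = [30, 35, 69]
push(91): heap contents = [30, 35, 69, 91]
push(34): heap contents = [30, 34, 35, 69, 91]
push(14): heap contents = [14, 30, 34, 35, 69, 91]
push(50): heap contents = [14, 30, 34, 35, 50, 69, 91]

Answer: 14 30 34 35 50 69 91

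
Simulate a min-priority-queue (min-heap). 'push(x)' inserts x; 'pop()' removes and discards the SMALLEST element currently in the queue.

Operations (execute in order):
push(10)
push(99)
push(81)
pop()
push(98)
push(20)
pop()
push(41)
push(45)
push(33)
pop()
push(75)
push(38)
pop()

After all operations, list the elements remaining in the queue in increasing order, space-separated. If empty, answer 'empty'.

push(10): heap contents = [10]
push(99): heap contents = [10, 99]
push(81): heap contents = [10, 81, 99]
pop() → 10: heap contents = [81, 99]
push(98): heap contents = [81, 98, 99]
push(20): heap contents = [20, 81, 98, 99]
pop() → 20: heap contents = [81, 98, 99]
push(41): heap contents = [41, 81, 98, 99]
push(45): heap contents = [41, 45, 81, 98, 99]
push(33): heap contents = [33, 41, 45, 81, 98, 99]
pop() → 33: heap contents = [41, 45, 81, 98, 99]
push(75): heap contents = [41, 45, 75, 81, 98, 99]
push(38): heap contents = [38, 41, 45, 75, 81, 98, 99]
pop() → 38: heap contents = [41, 45, 75, 81, 98, 99]

Answer: 41 45 75 81 98 99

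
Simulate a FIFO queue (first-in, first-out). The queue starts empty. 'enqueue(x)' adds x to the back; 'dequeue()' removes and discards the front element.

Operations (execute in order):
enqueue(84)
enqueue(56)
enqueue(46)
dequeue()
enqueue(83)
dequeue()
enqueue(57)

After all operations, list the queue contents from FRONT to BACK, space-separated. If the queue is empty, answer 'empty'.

Answer: 46 83 57

Derivation:
enqueue(84): [84]
enqueue(56): [84, 56]
enqueue(46): [84, 56, 46]
dequeue(): [56, 46]
enqueue(83): [56, 46, 83]
dequeue(): [46, 83]
enqueue(57): [46, 83, 57]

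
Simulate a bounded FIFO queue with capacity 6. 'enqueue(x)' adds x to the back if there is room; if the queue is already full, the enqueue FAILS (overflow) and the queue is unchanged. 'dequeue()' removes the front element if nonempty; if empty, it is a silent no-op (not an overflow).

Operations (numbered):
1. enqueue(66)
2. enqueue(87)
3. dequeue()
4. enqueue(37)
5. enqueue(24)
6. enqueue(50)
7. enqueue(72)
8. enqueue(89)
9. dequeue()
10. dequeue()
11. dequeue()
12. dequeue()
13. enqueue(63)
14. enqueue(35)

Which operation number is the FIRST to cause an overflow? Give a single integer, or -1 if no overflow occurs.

Answer: -1

Derivation:
1. enqueue(66): size=1
2. enqueue(87): size=2
3. dequeue(): size=1
4. enqueue(37): size=2
5. enqueue(24): size=3
6. enqueue(50): size=4
7. enqueue(72): size=5
8. enqueue(89): size=6
9. dequeue(): size=5
10. dequeue(): size=4
11. dequeue(): size=3
12. dequeue(): size=2
13. enqueue(63): size=3
14. enqueue(35): size=4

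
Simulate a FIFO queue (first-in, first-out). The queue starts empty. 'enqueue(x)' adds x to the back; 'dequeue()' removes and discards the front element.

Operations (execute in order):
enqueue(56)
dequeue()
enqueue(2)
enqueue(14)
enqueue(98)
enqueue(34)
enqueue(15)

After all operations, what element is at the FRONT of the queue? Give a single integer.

Answer: 2

Derivation:
enqueue(56): queue = [56]
dequeue(): queue = []
enqueue(2): queue = [2]
enqueue(14): queue = [2, 14]
enqueue(98): queue = [2, 14, 98]
enqueue(34): queue = [2, 14, 98, 34]
enqueue(15): queue = [2, 14, 98, 34, 15]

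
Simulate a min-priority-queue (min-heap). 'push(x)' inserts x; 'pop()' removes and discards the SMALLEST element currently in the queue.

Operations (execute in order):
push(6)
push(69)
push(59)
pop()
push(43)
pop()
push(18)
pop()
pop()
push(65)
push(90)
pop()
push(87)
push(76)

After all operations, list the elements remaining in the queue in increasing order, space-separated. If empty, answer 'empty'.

Answer: 69 76 87 90

Derivation:
push(6): heap contents = [6]
push(69): heap contents = [6, 69]
push(59): heap contents = [6, 59, 69]
pop() → 6: heap contents = [59, 69]
push(43): heap contents = [43, 59, 69]
pop() → 43: heap contents = [59, 69]
push(18): heap contents = [18, 59, 69]
pop() → 18: heap contents = [59, 69]
pop() → 59: heap contents = [69]
push(65): heap contents = [65, 69]
push(90): heap contents = [65, 69, 90]
pop() → 65: heap contents = [69, 90]
push(87): heap contents = [69, 87, 90]
push(76): heap contents = [69, 76, 87, 90]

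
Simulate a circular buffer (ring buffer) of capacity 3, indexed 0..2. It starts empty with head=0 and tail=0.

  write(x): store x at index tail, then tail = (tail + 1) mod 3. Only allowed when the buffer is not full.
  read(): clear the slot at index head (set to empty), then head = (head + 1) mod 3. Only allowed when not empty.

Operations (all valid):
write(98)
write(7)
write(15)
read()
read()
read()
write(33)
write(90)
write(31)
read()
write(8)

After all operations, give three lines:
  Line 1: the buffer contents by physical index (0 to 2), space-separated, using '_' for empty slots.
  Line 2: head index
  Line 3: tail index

Answer: 8 90 31
1
1

Derivation:
write(98): buf=[98 _ _], head=0, tail=1, size=1
write(7): buf=[98 7 _], head=0, tail=2, size=2
write(15): buf=[98 7 15], head=0, tail=0, size=3
read(): buf=[_ 7 15], head=1, tail=0, size=2
read(): buf=[_ _ 15], head=2, tail=0, size=1
read(): buf=[_ _ _], head=0, tail=0, size=0
write(33): buf=[33 _ _], head=0, tail=1, size=1
write(90): buf=[33 90 _], head=0, tail=2, size=2
write(31): buf=[33 90 31], head=0, tail=0, size=3
read(): buf=[_ 90 31], head=1, tail=0, size=2
write(8): buf=[8 90 31], head=1, tail=1, size=3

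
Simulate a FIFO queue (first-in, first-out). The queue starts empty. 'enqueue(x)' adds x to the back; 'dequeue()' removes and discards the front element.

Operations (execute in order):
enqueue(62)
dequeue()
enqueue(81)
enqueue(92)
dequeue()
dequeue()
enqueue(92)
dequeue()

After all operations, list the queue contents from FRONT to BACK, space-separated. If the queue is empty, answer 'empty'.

Answer: empty

Derivation:
enqueue(62): [62]
dequeue(): []
enqueue(81): [81]
enqueue(92): [81, 92]
dequeue(): [92]
dequeue(): []
enqueue(92): [92]
dequeue(): []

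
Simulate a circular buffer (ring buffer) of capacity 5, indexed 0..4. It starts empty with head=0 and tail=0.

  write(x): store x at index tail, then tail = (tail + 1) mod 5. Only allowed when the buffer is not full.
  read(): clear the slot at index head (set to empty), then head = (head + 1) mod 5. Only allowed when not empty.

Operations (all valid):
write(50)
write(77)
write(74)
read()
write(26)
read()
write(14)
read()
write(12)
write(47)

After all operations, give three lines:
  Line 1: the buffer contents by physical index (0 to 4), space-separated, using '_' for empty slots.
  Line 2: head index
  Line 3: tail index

Answer: 12 47 _ 26 14
3
2

Derivation:
write(50): buf=[50 _ _ _ _], head=0, tail=1, size=1
write(77): buf=[50 77 _ _ _], head=0, tail=2, size=2
write(74): buf=[50 77 74 _ _], head=0, tail=3, size=3
read(): buf=[_ 77 74 _ _], head=1, tail=3, size=2
write(26): buf=[_ 77 74 26 _], head=1, tail=4, size=3
read(): buf=[_ _ 74 26 _], head=2, tail=4, size=2
write(14): buf=[_ _ 74 26 14], head=2, tail=0, size=3
read(): buf=[_ _ _ 26 14], head=3, tail=0, size=2
write(12): buf=[12 _ _ 26 14], head=3, tail=1, size=3
write(47): buf=[12 47 _ 26 14], head=3, tail=2, size=4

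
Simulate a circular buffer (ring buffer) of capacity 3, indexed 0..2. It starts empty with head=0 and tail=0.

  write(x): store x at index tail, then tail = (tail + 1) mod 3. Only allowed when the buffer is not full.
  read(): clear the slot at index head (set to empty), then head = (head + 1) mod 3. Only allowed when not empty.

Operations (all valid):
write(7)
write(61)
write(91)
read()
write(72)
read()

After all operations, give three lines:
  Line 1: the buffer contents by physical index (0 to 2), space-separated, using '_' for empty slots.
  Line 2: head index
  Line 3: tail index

write(7): buf=[7 _ _], head=0, tail=1, size=1
write(61): buf=[7 61 _], head=0, tail=2, size=2
write(91): buf=[7 61 91], head=0, tail=0, size=3
read(): buf=[_ 61 91], head=1, tail=0, size=2
write(72): buf=[72 61 91], head=1, tail=1, size=3
read(): buf=[72 _ 91], head=2, tail=1, size=2

Answer: 72 _ 91
2
1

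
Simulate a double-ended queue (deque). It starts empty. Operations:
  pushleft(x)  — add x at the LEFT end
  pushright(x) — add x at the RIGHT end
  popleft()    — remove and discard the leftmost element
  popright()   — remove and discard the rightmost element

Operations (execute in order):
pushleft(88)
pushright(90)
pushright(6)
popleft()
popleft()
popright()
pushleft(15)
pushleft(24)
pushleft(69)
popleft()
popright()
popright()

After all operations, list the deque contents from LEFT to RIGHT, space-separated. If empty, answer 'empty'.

pushleft(88): [88]
pushright(90): [88, 90]
pushright(6): [88, 90, 6]
popleft(): [90, 6]
popleft(): [6]
popright(): []
pushleft(15): [15]
pushleft(24): [24, 15]
pushleft(69): [69, 24, 15]
popleft(): [24, 15]
popright(): [24]
popright(): []

Answer: empty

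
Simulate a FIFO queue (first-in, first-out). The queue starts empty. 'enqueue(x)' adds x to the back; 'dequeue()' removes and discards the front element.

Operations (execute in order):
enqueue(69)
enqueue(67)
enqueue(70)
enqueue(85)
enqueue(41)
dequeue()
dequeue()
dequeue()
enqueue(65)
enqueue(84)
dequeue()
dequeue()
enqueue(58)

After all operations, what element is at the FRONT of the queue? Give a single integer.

enqueue(69): queue = [69]
enqueue(67): queue = [69, 67]
enqueue(70): queue = [69, 67, 70]
enqueue(85): queue = [69, 67, 70, 85]
enqueue(41): queue = [69, 67, 70, 85, 41]
dequeue(): queue = [67, 70, 85, 41]
dequeue(): queue = [70, 85, 41]
dequeue(): queue = [85, 41]
enqueue(65): queue = [85, 41, 65]
enqueue(84): queue = [85, 41, 65, 84]
dequeue(): queue = [41, 65, 84]
dequeue(): queue = [65, 84]
enqueue(58): queue = [65, 84, 58]

Answer: 65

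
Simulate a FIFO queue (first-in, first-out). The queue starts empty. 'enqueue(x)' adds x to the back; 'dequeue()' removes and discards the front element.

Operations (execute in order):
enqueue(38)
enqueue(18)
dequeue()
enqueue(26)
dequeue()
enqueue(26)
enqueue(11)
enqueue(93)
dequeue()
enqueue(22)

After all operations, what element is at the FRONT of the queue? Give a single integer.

Answer: 26

Derivation:
enqueue(38): queue = [38]
enqueue(18): queue = [38, 18]
dequeue(): queue = [18]
enqueue(26): queue = [18, 26]
dequeue(): queue = [26]
enqueue(26): queue = [26, 26]
enqueue(11): queue = [26, 26, 11]
enqueue(93): queue = [26, 26, 11, 93]
dequeue(): queue = [26, 11, 93]
enqueue(22): queue = [26, 11, 93, 22]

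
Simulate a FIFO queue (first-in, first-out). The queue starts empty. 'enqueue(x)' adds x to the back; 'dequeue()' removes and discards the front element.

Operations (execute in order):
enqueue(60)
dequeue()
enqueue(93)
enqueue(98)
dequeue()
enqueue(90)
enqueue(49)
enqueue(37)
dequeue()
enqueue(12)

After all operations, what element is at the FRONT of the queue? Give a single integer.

Answer: 90

Derivation:
enqueue(60): queue = [60]
dequeue(): queue = []
enqueue(93): queue = [93]
enqueue(98): queue = [93, 98]
dequeue(): queue = [98]
enqueue(90): queue = [98, 90]
enqueue(49): queue = [98, 90, 49]
enqueue(37): queue = [98, 90, 49, 37]
dequeue(): queue = [90, 49, 37]
enqueue(12): queue = [90, 49, 37, 12]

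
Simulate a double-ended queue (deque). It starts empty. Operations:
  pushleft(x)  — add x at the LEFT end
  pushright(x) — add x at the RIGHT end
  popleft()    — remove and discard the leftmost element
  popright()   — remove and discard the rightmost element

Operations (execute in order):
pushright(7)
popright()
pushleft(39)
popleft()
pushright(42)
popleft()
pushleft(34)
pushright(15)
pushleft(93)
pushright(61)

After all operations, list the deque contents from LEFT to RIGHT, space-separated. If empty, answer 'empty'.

pushright(7): [7]
popright(): []
pushleft(39): [39]
popleft(): []
pushright(42): [42]
popleft(): []
pushleft(34): [34]
pushright(15): [34, 15]
pushleft(93): [93, 34, 15]
pushright(61): [93, 34, 15, 61]

Answer: 93 34 15 61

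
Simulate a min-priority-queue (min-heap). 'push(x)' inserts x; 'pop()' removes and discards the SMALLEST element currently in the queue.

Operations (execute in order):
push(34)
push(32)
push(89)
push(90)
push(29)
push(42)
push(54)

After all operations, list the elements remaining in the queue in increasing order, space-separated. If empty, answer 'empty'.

Answer: 29 32 34 42 54 89 90

Derivation:
push(34): heap contents = [34]
push(32): heap contents = [32, 34]
push(89): heap contents = [32, 34, 89]
push(90): heap contents = [32, 34, 89, 90]
push(29): heap contents = [29, 32, 34, 89, 90]
push(42): heap contents = [29, 32, 34, 42, 89, 90]
push(54): heap contents = [29, 32, 34, 42, 54, 89, 90]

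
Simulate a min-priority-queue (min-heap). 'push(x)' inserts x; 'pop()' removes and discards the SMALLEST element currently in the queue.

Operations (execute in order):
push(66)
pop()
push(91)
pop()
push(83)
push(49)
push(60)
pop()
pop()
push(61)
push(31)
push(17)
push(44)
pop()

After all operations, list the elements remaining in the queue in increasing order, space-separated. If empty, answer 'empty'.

Answer: 31 44 61 83

Derivation:
push(66): heap contents = [66]
pop() → 66: heap contents = []
push(91): heap contents = [91]
pop() → 91: heap contents = []
push(83): heap contents = [83]
push(49): heap contents = [49, 83]
push(60): heap contents = [49, 60, 83]
pop() → 49: heap contents = [60, 83]
pop() → 60: heap contents = [83]
push(61): heap contents = [61, 83]
push(31): heap contents = [31, 61, 83]
push(17): heap contents = [17, 31, 61, 83]
push(44): heap contents = [17, 31, 44, 61, 83]
pop() → 17: heap contents = [31, 44, 61, 83]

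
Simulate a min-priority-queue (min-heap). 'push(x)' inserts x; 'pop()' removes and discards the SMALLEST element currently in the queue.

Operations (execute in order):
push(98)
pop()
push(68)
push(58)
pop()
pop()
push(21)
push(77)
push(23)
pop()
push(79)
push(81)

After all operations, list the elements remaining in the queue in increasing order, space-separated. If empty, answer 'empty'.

push(98): heap contents = [98]
pop() → 98: heap contents = []
push(68): heap contents = [68]
push(58): heap contents = [58, 68]
pop() → 58: heap contents = [68]
pop() → 68: heap contents = []
push(21): heap contents = [21]
push(77): heap contents = [21, 77]
push(23): heap contents = [21, 23, 77]
pop() → 21: heap contents = [23, 77]
push(79): heap contents = [23, 77, 79]
push(81): heap contents = [23, 77, 79, 81]

Answer: 23 77 79 81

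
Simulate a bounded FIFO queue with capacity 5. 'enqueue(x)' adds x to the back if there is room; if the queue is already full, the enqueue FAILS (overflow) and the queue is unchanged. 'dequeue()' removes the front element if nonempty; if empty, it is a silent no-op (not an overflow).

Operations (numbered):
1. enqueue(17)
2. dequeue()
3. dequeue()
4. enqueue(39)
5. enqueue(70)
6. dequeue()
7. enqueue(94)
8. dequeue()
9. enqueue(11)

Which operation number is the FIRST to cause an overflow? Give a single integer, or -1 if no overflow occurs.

Answer: -1

Derivation:
1. enqueue(17): size=1
2. dequeue(): size=0
3. dequeue(): empty, no-op, size=0
4. enqueue(39): size=1
5. enqueue(70): size=2
6. dequeue(): size=1
7. enqueue(94): size=2
8. dequeue(): size=1
9. enqueue(11): size=2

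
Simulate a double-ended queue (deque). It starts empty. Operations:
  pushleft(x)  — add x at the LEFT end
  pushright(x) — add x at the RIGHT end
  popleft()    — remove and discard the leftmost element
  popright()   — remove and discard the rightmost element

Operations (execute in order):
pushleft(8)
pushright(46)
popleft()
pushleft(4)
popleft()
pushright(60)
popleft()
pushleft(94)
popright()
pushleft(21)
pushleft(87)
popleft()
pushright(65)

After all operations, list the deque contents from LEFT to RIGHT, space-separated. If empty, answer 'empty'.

Answer: 21 94 65

Derivation:
pushleft(8): [8]
pushright(46): [8, 46]
popleft(): [46]
pushleft(4): [4, 46]
popleft(): [46]
pushright(60): [46, 60]
popleft(): [60]
pushleft(94): [94, 60]
popright(): [94]
pushleft(21): [21, 94]
pushleft(87): [87, 21, 94]
popleft(): [21, 94]
pushright(65): [21, 94, 65]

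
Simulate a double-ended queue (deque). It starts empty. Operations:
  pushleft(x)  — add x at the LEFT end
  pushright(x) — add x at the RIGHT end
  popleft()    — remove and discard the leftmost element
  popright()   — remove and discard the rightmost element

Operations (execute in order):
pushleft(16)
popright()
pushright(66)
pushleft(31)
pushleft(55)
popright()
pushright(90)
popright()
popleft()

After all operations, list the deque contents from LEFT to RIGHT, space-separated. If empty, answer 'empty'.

pushleft(16): [16]
popright(): []
pushright(66): [66]
pushleft(31): [31, 66]
pushleft(55): [55, 31, 66]
popright(): [55, 31]
pushright(90): [55, 31, 90]
popright(): [55, 31]
popleft(): [31]

Answer: 31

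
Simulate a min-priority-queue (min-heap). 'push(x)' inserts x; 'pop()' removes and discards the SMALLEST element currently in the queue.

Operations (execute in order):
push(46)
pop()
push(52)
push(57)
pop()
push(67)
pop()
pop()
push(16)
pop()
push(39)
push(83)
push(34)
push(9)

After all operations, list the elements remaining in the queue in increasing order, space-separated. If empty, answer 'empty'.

Answer: 9 34 39 83

Derivation:
push(46): heap contents = [46]
pop() → 46: heap contents = []
push(52): heap contents = [52]
push(57): heap contents = [52, 57]
pop() → 52: heap contents = [57]
push(67): heap contents = [57, 67]
pop() → 57: heap contents = [67]
pop() → 67: heap contents = []
push(16): heap contents = [16]
pop() → 16: heap contents = []
push(39): heap contents = [39]
push(83): heap contents = [39, 83]
push(34): heap contents = [34, 39, 83]
push(9): heap contents = [9, 34, 39, 83]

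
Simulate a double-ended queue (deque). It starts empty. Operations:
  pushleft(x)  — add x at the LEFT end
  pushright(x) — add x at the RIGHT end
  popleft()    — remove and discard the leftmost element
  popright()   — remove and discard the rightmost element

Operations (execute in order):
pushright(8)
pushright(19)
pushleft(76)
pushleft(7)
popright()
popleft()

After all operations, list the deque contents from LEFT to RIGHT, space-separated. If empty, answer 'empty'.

pushright(8): [8]
pushright(19): [8, 19]
pushleft(76): [76, 8, 19]
pushleft(7): [7, 76, 8, 19]
popright(): [7, 76, 8]
popleft(): [76, 8]

Answer: 76 8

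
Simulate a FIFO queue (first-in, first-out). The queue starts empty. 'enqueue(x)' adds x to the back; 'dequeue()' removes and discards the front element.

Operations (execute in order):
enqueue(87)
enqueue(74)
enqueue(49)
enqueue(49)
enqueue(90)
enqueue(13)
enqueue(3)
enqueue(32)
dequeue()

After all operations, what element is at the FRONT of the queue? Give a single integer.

Answer: 74

Derivation:
enqueue(87): queue = [87]
enqueue(74): queue = [87, 74]
enqueue(49): queue = [87, 74, 49]
enqueue(49): queue = [87, 74, 49, 49]
enqueue(90): queue = [87, 74, 49, 49, 90]
enqueue(13): queue = [87, 74, 49, 49, 90, 13]
enqueue(3): queue = [87, 74, 49, 49, 90, 13, 3]
enqueue(32): queue = [87, 74, 49, 49, 90, 13, 3, 32]
dequeue(): queue = [74, 49, 49, 90, 13, 3, 32]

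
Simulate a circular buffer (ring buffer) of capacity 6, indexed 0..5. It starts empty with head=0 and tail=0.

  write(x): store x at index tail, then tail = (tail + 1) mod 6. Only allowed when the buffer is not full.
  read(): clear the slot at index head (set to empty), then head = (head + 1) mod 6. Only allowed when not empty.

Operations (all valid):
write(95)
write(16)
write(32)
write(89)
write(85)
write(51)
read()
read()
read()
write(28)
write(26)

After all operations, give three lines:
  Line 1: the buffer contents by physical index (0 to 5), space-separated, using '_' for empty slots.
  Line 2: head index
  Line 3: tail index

Answer: 28 26 _ 89 85 51
3
2

Derivation:
write(95): buf=[95 _ _ _ _ _], head=0, tail=1, size=1
write(16): buf=[95 16 _ _ _ _], head=0, tail=2, size=2
write(32): buf=[95 16 32 _ _ _], head=0, tail=3, size=3
write(89): buf=[95 16 32 89 _ _], head=0, tail=4, size=4
write(85): buf=[95 16 32 89 85 _], head=0, tail=5, size=5
write(51): buf=[95 16 32 89 85 51], head=0, tail=0, size=6
read(): buf=[_ 16 32 89 85 51], head=1, tail=0, size=5
read(): buf=[_ _ 32 89 85 51], head=2, tail=0, size=4
read(): buf=[_ _ _ 89 85 51], head=3, tail=0, size=3
write(28): buf=[28 _ _ 89 85 51], head=3, tail=1, size=4
write(26): buf=[28 26 _ 89 85 51], head=3, tail=2, size=5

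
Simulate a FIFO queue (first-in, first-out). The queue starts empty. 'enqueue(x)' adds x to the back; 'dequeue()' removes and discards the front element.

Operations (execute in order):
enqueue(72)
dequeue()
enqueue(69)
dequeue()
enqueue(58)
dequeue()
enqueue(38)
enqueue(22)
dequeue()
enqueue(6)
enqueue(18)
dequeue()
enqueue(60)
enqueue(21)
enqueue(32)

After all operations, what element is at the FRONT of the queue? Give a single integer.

enqueue(72): queue = [72]
dequeue(): queue = []
enqueue(69): queue = [69]
dequeue(): queue = []
enqueue(58): queue = [58]
dequeue(): queue = []
enqueue(38): queue = [38]
enqueue(22): queue = [38, 22]
dequeue(): queue = [22]
enqueue(6): queue = [22, 6]
enqueue(18): queue = [22, 6, 18]
dequeue(): queue = [6, 18]
enqueue(60): queue = [6, 18, 60]
enqueue(21): queue = [6, 18, 60, 21]
enqueue(32): queue = [6, 18, 60, 21, 32]

Answer: 6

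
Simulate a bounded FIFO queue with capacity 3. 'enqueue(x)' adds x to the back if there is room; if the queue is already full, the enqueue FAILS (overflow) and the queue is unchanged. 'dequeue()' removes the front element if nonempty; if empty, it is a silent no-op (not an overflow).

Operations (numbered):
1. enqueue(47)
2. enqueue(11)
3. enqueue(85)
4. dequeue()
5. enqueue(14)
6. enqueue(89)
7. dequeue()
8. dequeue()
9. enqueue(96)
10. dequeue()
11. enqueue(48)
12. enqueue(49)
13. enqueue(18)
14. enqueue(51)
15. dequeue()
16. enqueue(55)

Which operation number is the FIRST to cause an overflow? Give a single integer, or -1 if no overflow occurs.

1. enqueue(47): size=1
2. enqueue(11): size=2
3. enqueue(85): size=3
4. dequeue(): size=2
5. enqueue(14): size=3
6. enqueue(89): size=3=cap → OVERFLOW (fail)
7. dequeue(): size=2
8. dequeue(): size=1
9. enqueue(96): size=2
10. dequeue(): size=1
11. enqueue(48): size=2
12. enqueue(49): size=3
13. enqueue(18): size=3=cap → OVERFLOW (fail)
14. enqueue(51): size=3=cap → OVERFLOW (fail)
15. dequeue(): size=2
16. enqueue(55): size=3

Answer: 6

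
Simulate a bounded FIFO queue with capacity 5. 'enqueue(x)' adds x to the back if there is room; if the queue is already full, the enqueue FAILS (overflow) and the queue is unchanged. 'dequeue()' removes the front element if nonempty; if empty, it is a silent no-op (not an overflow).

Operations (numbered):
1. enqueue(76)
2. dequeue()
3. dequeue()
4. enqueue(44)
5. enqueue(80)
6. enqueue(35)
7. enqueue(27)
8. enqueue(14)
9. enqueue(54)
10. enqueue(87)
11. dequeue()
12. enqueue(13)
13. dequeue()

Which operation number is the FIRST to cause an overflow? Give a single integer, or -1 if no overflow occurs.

Answer: 9

Derivation:
1. enqueue(76): size=1
2. dequeue(): size=0
3. dequeue(): empty, no-op, size=0
4. enqueue(44): size=1
5. enqueue(80): size=2
6. enqueue(35): size=3
7. enqueue(27): size=4
8. enqueue(14): size=5
9. enqueue(54): size=5=cap → OVERFLOW (fail)
10. enqueue(87): size=5=cap → OVERFLOW (fail)
11. dequeue(): size=4
12. enqueue(13): size=5
13. dequeue(): size=4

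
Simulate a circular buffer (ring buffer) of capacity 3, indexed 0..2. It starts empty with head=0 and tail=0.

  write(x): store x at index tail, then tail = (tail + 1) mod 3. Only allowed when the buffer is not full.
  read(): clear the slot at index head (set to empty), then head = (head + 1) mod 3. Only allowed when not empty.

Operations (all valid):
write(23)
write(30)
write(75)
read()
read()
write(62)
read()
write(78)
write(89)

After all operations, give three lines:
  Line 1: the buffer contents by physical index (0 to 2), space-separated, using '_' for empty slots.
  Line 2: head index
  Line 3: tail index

write(23): buf=[23 _ _], head=0, tail=1, size=1
write(30): buf=[23 30 _], head=0, tail=2, size=2
write(75): buf=[23 30 75], head=0, tail=0, size=3
read(): buf=[_ 30 75], head=1, tail=0, size=2
read(): buf=[_ _ 75], head=2, tail=0, size=1
write(62): buf=[62 _ 75], head=2, tail=1, size=2
read(): buf=[62 _ _], head=0, tail=1, size=1
write(78): buf=[62 78 _], head=0, tail=2, size=2
write(89): buf=[62 78 89], head=0, tail=0, size=3

Answer: 62 78 89
0
0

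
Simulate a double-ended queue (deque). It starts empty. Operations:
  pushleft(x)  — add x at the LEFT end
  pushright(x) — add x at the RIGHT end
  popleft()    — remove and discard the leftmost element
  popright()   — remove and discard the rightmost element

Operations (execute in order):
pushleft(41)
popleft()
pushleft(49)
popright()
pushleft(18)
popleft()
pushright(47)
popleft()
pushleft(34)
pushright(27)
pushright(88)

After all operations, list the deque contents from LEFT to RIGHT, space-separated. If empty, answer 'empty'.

pushleft(41): [41]
popleft(): []
pushleft(49): [49]
popright(): []
pushleft(18): [18]
popleft(): []
pushright(47): [47]
popleft(): []
pushleft(34): [34]
pushright(27): [34, 27]
pushright(88): [34, 27, 88]

Answer: 34 27 88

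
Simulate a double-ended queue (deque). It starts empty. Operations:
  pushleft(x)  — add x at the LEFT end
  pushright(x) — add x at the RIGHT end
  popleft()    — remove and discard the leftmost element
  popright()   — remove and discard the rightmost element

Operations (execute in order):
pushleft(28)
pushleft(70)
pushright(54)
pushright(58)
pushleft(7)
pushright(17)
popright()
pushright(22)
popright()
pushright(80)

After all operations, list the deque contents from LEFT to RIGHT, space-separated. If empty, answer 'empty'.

Answer: 7 70 28 54 58 80

Derivation:
pushleft(28): [28]
pushleft(70): [70, 28]
pushright(54): [70, 28, 54]
pushright(58): [70, 28, 54, 58]
pushleft(7): [7, 70, 28, 54, 58]
pushright(17): [7, 70, 28, 54, 58, 17]
popright(): [7, 70, 28, 54, 58]
pushright(22): [7, 70, 28, 54, 58, 22]
popright(): [7, 70, 28, 54, 58]
pushright(80): [7, 70, 28, 54, 58, 80]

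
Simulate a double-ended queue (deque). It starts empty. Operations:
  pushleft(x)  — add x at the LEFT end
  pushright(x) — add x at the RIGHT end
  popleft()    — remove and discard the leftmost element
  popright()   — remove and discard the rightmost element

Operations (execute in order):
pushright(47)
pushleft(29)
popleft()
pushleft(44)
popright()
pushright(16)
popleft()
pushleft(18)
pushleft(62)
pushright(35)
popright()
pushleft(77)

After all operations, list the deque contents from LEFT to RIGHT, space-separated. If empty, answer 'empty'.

pushright(47): [47]
pushleft(29): [29, 47]
popleft(): [47]
pushleft(44): [44, 47]
popright(): [44]
pushright(16): [44, 16]
popleft(): [16]
pushleft(18): [18, 16]
pushleft(62): [62, 18, 16]
pushright(35): [62, 18, 16, 35]
popright(): [62, 18, 16]
pushleft(77): [77, 62, 18, 16]

Answer: 77 62 18 16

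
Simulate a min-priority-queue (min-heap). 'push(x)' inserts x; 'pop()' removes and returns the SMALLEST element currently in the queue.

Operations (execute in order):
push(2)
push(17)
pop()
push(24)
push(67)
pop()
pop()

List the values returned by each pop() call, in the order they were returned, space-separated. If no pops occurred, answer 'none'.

push(2): heap contents = [2]
push(17): heap contents = [2, 17]
pop() → 2: heap contents = [17]
push(24): heap contents = [17, 24]
push(67): heap contents = [17, 24, 67]
pop() → 17: heap contents = [24, 67]
pop() → 24: heap contents = [67]

Answer: 2 17 24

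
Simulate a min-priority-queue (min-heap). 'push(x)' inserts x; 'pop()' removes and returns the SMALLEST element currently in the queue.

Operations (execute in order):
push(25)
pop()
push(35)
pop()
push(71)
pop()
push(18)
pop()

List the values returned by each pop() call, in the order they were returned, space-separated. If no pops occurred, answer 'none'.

Answer: 25 35 71 18

Derivation:
push(25): heap contents = [25]
pop() → 25: heap contents = []
push(35): heap contents = [35]
pop() → 35: heap contents = []
push(71): heap contents = [71]
pop() → 71: heap contents = []
push(18): heap contents = [18]
pop() → 18: heap contents = []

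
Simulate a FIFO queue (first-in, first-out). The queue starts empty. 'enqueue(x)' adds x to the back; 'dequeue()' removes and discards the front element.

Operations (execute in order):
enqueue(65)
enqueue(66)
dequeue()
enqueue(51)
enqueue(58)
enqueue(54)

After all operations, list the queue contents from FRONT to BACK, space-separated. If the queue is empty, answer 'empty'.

enqueue(65): [65]
enqueue(66): [65, 66]
dequeue(): [66]
enqueue(51): [66, 51]
enqueue(58): [66, 51, 58]
enqueue(54): [66, 51, 58, 54]

Answer: 66 51 58 54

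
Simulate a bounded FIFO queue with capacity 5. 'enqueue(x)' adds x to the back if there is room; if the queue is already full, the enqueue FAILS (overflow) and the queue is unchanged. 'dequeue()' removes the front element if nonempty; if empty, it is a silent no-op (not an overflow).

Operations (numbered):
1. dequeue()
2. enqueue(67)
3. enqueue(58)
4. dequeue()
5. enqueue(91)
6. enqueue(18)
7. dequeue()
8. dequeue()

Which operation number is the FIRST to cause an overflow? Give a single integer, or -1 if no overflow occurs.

Answer: -1

Derivation:
1. dequeue(): empty, no-op, size=0
2. enqueue(67): size=1
3. enqueue(58): size=2
4. dequeue(): size=1
5. enqueue(91): size=2
6. enqueue(18): size=3
7. dequeue(): size=2
8. dequeue(): size=1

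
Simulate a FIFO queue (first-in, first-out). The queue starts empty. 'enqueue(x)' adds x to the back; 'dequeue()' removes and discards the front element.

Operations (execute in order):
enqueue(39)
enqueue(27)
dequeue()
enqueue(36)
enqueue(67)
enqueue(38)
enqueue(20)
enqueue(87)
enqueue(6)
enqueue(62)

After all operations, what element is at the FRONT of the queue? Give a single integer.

enqueue(39): queue = [39]
enqueue(27): queue = [39, 27]
dequeue(): queue = [27]
enqueue(36): queue = [27, 36]
enqueue(67): queue = [27, 36, 67]
enqueue(38): queue = [27, 36, 67, 38]
enqueue(20): queue = [27, 36, 67, 38, 20]
enqueue(87): queue = [27, 36, 67, 38, 20, 87]
enqueue(6): queue = [27, 36, 67, 38, 20, 87, 6]
enqueue(62): queue = [27, 36, 67, 38, 20, 87, 6, 62]

Answer: 27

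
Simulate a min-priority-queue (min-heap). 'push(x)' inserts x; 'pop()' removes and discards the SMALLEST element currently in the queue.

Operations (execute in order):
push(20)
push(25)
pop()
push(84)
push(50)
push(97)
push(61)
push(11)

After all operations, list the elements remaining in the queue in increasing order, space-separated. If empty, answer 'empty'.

push(20): heap contents = [20]
push(25): heap contents = [20, 25]
pop() → 20: heap contents = [25]
push(84): heap contents = [25, 84]
push(50): heap contents = [25, 50, 84]
push(97): heap contents = [25, 50, 84, 97]
push(61): heap contents = [25, 50, 61, 84, 97]
push(11): heap contents = [11, 25, 50, 61, 84, 97]

Answer: 11 25 50 61 84 97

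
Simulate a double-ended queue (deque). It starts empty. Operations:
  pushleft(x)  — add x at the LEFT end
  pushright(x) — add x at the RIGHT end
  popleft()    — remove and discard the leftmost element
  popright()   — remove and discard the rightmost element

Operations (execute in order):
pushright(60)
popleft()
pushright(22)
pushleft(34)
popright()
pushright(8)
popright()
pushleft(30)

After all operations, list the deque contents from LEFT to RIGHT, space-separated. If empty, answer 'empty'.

Answer: 30 34

Derivation:
pushright(60): [60]
popleft(): []
pushright(22): [22]
pushleft(34): [34, 22]
popright(): [34]
pushright(8): [34, 8]
popright(): [34]
pushleft(30): [30, 34]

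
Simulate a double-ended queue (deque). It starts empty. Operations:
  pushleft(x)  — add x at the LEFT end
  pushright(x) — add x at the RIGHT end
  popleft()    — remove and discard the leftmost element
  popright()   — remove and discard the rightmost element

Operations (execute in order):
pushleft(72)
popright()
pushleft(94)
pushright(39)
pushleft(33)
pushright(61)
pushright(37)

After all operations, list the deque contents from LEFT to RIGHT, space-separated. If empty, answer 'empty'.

Answer: 33 94 39 61 37

Derivation:
pushleft(72): [72]
popright(): []
pushleft(94): [94]
pushright(39): [94, 39]
pushleft(33): [33, 94, 39]
pushright(61): [33, 94, 39, 61]
pushright(37): [33, 94, 39, 61, 37]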